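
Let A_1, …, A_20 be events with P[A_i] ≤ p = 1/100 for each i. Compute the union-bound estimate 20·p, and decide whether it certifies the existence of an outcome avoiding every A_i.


Union bound: P[∪_{i=1}^{20} A_i] ≤ Σ_i P[A_i] ≤ 20·p = 20·(1/100) = 1/5.
Numerically: 1/5 ≈ 0.2000.
Is 1/5 < 1? YES.
Since P[∪ A_i] ≤ 1/5 < 1, the complement has P[∩ A_i^c] ≥ 1 − 1/5 = 4/5 > 0, so some outcome avoids every A_i.

20·p = 1/5 ≈ 0.2000; existence CERTIFIED by the union bound.


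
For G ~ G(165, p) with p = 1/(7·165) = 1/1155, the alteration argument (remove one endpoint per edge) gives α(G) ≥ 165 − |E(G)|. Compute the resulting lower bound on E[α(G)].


E[|E(G)|] = C(165, 2)·p = 13530 · (1/1155) = 82/7.
E[α(G)] ≥ n − E[|E(G)|] = 165 − 82/7 = 1073/7.
Numerically: ≈ 153.2857.
(This is only a lower bound; the true E[α(G)] may be larger.)

E[α(G)] ≥ 1073/7 ≈ 153.2857.


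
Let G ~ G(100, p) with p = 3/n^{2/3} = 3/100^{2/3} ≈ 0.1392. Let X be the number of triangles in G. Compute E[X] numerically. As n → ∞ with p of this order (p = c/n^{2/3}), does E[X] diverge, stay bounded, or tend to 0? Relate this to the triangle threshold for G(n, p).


Number of potential triangles: C(100, 3) = 161700.
Each occurs with probability p³ ≈ (0.1392)³ ≈ 2.700000e-03.
By linearity: E[X] = C(100, 3)·p³ ≈ 161700 · 2.700000e-03 ≈ 436.5900.
Since α = 2/3 < 1, p = c/n^{2/3} ≫ 1/n is above the triangle threshold p ~ 1/n. Asymptotically E[X] ~ (c³/6)·n^{3(1−α)} = (3³/6)·n^{1} → ∞; triangles are abundant w.h.p.

E[X] ≈ 436.5900; in regime p = Θ(1/n^{2/3}) E[X] diverges (above the triangle threshold p ~ 1/n).


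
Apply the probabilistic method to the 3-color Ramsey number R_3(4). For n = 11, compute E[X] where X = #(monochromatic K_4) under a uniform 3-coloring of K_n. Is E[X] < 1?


E[X] = C(11, 4) · 3^{1 − 6} = 330 · 3^{−5} = 330/243.
As a reduced fraction: E[X] = 110/81 ≈ 1.3580.
Is E[X] < 1? NO.
Since E[X] ≥ 1, the first-moment bound is inconclusive at n = 11; it does NOT by itself certify R_3(4) > 11.

E[X] = 110/81 ≈ 1.3580; E[X] ≥ 1; first-moment method inconclusive here.


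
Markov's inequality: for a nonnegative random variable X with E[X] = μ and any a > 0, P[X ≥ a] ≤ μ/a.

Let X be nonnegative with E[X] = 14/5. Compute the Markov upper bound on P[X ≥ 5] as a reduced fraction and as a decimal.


μ = E[X] = 14/5, a = 5.
Markov: P[X ≥ 5] ≤ μ/a = (14/5)/5 = 14/25.
Numerically: ≈ 0.5600.
(Since a = 5 > μ = 2.8000, the bound 14/25 is < 1 and informative.)

P[X ≥ 5] ≤ 14/25 ≈ 0.5600.


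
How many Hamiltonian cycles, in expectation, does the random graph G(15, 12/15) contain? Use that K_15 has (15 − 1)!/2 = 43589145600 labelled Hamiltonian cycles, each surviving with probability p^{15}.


K_15 has (15 − 1)!/2 = 43589145600 labelled Hamiltonian cycles.
For each such Hamiltonian cycle H, let X_H = 1 if all 15 edges of H are present in G. Then P[X_H = 1] = p^{15} = (4/5)^{15} = 1073741824/30517578125.
Summing the indicators: E[X] = Σ_H E[X_H] = 43589145600 · p^{15} = 43589145600 · 1073741824/30517578125 = 1872139548125822976/1220703125.
Numerically: E[X] ≈ 1.534e+09.

E[X] = 43589145600 · (4/5)^{15} = 1872139548125822976/1220703125 ≈ 1.534e+09.


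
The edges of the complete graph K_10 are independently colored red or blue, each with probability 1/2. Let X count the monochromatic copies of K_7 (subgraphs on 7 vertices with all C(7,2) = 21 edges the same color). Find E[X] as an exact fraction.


Let X = Σ_S X_S over the C(10, 7) = 120 subsets S of size 7, where X_S = 1 if the K_7 on S is monochromatic.
For a fixed S, the K_7 on S has C(7, 2) = 21 edges. P[all 21 edges red] = (1/2)^21, and likewise for blue, so P[monochromatic] = 2·(1/2)^21 = 2^{1 − 21} = 1/1048576.
By linearity: E[X] = C(10, 7) · 2^{1 − 21} = 120 · 1/1048576 = 15/131072.
Numerically: E[X] ≈ 0.00011.

E[X] = C(10,7)·2^(1−C(7,2)) = 15/131072 ≈ 0.00011.


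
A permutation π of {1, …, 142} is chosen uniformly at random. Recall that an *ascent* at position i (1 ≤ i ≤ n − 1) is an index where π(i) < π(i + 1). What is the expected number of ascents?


Write X = Σ X_I over i = 1, …, 141, with X_I the indicator of one ascent.
There are 141 indicators.
For each fixed i, the pair (π(i), π(i+1)) is a uniformly random ordered pair of distinct values from {1, …, 142}; by symmetry P[π(i) < π(i+1)] = 1/2.
By linearity: E[X] = 141 · (1/2) = (142 − 1) · (1/2) = 141/2 ≈ 70.500.

E[X] = 141/2 = 70.500.


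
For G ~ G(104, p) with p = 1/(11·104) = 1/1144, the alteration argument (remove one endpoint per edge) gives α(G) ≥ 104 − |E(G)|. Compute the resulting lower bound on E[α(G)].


E[|E(G)|] = C(104, 2)·p = 5356 · (1/1144) = 103/22.
E[α(G)] ≥ n − E[|E(G)|] = 104 − 103/22 = 2185/22.
Numerically: ≈ 99.3182.
(This is only a lower bound; the true E[α(G)] may be larger.)

E[α(G)] ≥ 2185/22 ≈ 99.3182.


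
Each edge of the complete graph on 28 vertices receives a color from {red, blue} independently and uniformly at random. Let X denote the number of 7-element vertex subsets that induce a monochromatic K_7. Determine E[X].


Let X = Σ_S X_S over the C(28, 7) = 1184040 subsets S of size 7, where X_S = 1 if the K_7 on S is monochromatic.
For a fixed S, the K_7 on S has C(7, 2) = 21 edges. P[all 21 edges red] = (1/2)^21, and likewise for blue, so P[monochromatic] = 2·(1/2)^21 = 2^{1 − 21} = 1/1048576.
By linearity of expectation: E[X] = C(28, 7) · 2^{1 − 21} = 1184040 · 1/1048576 = 148005/131072.
Numerically: E[X] ≈ 1.1292.

E[X] = C(28,7)·2^(1−C(7,2)) = 148005/131072 ≈ 1.1292.


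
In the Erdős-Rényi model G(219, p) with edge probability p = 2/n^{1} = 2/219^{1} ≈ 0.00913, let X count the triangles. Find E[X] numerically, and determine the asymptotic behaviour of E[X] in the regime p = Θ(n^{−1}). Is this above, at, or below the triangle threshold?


Number of potential triangles: C(219, 3) = 1726669.
Each occurs with probability p³ ≈ (0.00913)³ ≈ 7.61654e-07.
By linearity: E[X] = C(219, 3)·p³ ≈ 1726669 · 7.61654e-07 ≈ 1.315.
Here α = 1, so p = 2/n is exactly at the triangle threshold p ~ 1/n. Asymptotically E[X] → c³/6 = 2³/6 = 4/3 ≈ 1.333, a bounded constant. In this regime the triangle count is asymptotically Poisson(c³/6).

E[X] ≈ 1.315; in regime p = Θ(1/n^{1}) E[X] stays bounded (at the triangle threshold p ~ 1/n).


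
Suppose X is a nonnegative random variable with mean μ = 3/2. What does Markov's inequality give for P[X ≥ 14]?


μ = E[X] = 3/2, a = 14.
Markov: P[X ≥ 14] ≤ μ/a = (3/2)/14 = 3/28.
Numerically: ≈ 0.10714.
(Since a = 14 > μ = 1.50000, the bound 3/28 is < 1 and informative.)

P[X ≥ 14] ≤ 3/28 ≈ 0.10714.


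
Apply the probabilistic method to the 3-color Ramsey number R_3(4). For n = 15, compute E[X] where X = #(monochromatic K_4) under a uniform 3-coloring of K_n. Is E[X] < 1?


E[X] = C(15, 4) · 3^{1 − 6} = 1365 · 3^{−5} = 1365/243.
As a reduced fraction: E[X] = 455/81 ≈ 5.6173.
Is E[X] < 1? NO.
Since E[X] ≥ 1, the first-moment bound is inconclusive at n = 15; it does NOT by itself certify R_3(4) > 15.

E[X] = 455/81 ≈ 5.6173; E[X] ≥ 1; first-moment method inconclusive here.


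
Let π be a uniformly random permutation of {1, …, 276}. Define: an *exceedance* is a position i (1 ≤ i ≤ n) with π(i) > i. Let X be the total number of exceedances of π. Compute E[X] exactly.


Write X = Σ_{i=1}^{276} X_i, where X_i = 1_{π(i) > i}.
For each fixed i, π(i) is uniform over {1, …, 276} (marginal of a uniform permutation), so P[π(i) > i] = (n − i)/n. Summing: Σ_{i=1}^{276} (n − i)/n = (0 + 1 + … + 275)/276 = 276(276 − 1)/(2·276) = (276 − 1)/2.
Hence E[X] = Σ_{i=1}^{276} (276 − i)/276 = 275/2 ≈ 137.50000.

E[X] = 275/2 = 137.50000.


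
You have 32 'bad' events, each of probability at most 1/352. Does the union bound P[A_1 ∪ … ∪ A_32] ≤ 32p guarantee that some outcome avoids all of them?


Union bound: P[∪_{i=1}^{32} A_i] ≤ Σ_i P[A_i] ≤ 32·p = 32·(1/352) = 1/11.
Numerically: 1/11 ≈ 0.09091.
Is 1/11 < 1? YES.
Since P[∪ A_i] ≤ 1/11 < 1, the complement has P[∩ A_i^c] ≥ 1 − 1/11 = 10/11 > 0, so some outcome avoids every A_i.

32·p = 1/11 ≈ 0.09091; existence CERTIFIED by the union bound.


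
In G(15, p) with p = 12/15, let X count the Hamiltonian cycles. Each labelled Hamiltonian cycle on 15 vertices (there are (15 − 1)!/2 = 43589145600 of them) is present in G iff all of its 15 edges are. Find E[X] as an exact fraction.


K_15 has (15 − 1)!/2 = 43589145600 labelled Hamiltonian cycles.
For each such Hamiltonian cycle H, let X_H = 1 if all 15 edges of H are present in G. Then P[X_H = 1] = p^{15} = (4/5)^{15} = 1073741824/30517578125.
By linearity of expectation: E[X] = Σ_H E[X_H] = 43589145600 · p^{15} = 43589145600 · 1073741824/30517578125 = 1872139548125822976/1220703125.
Numerically: E[X] ≈ 1.5337e+09.

E[X] = 43589145600 · (4/5)^{15} = 1872139548125822976/1220703125 ≈ 1.5337e+09.


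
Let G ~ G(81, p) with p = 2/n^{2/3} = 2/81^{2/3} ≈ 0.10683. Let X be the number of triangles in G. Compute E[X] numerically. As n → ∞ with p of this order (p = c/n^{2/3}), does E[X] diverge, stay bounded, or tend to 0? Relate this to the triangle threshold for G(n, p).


Number of potential triangles: C(81, 3) = 85320.
Each occurs with probability p³ ≈ (0.10683)³ ≈ 1.2193263e-03.
By linearity: E[X] = C(81, 3)·p³ ≈ 85320 · 1.2193263e-03 ≈ 104.03292.
Since α = 2/3 < 1, p = c/n^{2/3} ≫ 1/n is above the triangle threshold p ~ 1/n. Asymptotically E[X] ~ (c³/6)·n^{3(1−α)} = (2³/6)·n^{1} → ∞; triangles are abundant w.h.p.

E[X] ≈ 104.03292; in regime p = Θ(1/n^{2/3}) E[X] diverges (above the triangle threshold p ~ 1/n).


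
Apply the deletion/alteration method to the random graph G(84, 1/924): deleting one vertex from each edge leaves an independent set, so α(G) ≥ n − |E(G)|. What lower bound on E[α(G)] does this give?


E[|E(G)|] = C(84, 2)·p = 3486 · (1/924) = 83/22.
E[α(G)] ≥ n − E[|E(G)|] = 84 − 83/22 = 1765/22.
Numerically: ≈ 80.22727.
(This is only a lower bound; the true E[α(G)] may be larger.)

E[α(G)] ≥ 1765/22 ≈ 80.22727.


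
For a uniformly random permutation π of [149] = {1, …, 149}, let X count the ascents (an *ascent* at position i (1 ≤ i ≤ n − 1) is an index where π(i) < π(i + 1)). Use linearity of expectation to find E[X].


Write X = Σ X_I over i = 1, …, 148, with X_I the indicator of one ascent.
There are 148 indicators.
For each fixed i, the pair (π(i), π(i+1)) is a uniformly random ordered pair of distinct values from {1, …, 149}; by symmetry P[π(i) < π(i+1)] = 1/2.
By linearity: E[X] = 148 · (1/2) = (149 − 1) · (1/2) = 74 ≈ 74.0000.

E[X] = 74 = 74.0000.


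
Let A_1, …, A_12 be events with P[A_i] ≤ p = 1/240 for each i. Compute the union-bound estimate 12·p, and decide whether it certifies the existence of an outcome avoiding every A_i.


Union bound: P[∪_{i=1}^{12} A_i] ≤ Σ_i P[A_i] ≤ 12·p = 12·(1/240) = 1/20.
Numerically: 1/20 ≈ 0.050000.
Is 1/20 < 1? YES.
Since P[∪ A_i] ≤ 1/20 < 1, the complement has P[∩ A_i^c] ≥ 1 − 1/20 = 19/20 > 0, so some outcome avoids every A_i.

12·p = 1/20 ≈ 0.050000; existence CERTIFIED by the union bound.


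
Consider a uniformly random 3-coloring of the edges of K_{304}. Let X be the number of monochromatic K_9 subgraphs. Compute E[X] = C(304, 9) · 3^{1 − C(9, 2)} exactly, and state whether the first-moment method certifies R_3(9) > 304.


E[X] = C(304, 9) · 3^{1 − 36} = 54222992899492560 · 3^{−35} = 54222992899492560/50031545098999707.
As a reduced fraction: E[X] = 18074330966497520/16677181699666569 ≈ 1.083776.
Is E[X] < 1? NO.
Since E[X] ≥ 1, the first-moment bound is inconclusive at n = 304; it does NOT by itself certify R_3(9) > 304.

E[X] = 18074330966497520/16677181699666569 ≈ 1.083776; E[X] ≥ 1; first-moment method inconclusive here.


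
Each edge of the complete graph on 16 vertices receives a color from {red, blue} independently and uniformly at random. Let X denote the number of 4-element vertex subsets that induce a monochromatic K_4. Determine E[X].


Let X = Σ_S X_S over the C(16, 4) = 1820 subsets S of size 4, where X_S = 1 if the K_4 on S is monochromatic.
For a fixed S, the K_4 on S has C(4, 2) = 6 edges. P[all 6 edges red] = (1/2)^6, and likewise for blue, so P[monochromatic] = 2·(1/2)^6 = 2^{1 − 6} = 1/32.
Summing: E[X] = C(16, 4) · 2^{1 − 6} = 1820 · 1/32 = 455/8.
Numerically: E[X] ≈ 56.8750.

E[X] = C(16,4)·2^(1−C(4,2)) = 455/8 ≈ 56.8750.


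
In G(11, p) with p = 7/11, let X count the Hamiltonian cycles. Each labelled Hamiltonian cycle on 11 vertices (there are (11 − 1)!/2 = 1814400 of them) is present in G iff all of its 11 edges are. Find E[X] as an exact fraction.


K_11 has (11 − 1)!/2 = 1814400 labelled Hamiltonian cycles.
For each such Hamiltonian cycle H, let X_H = 1 if all 11 edges of H are present in G. Then P[X_H = 1] = p^{11} = (7/11)^{11} = 1977326743/285311670611.
By linearity: E[X] = Σ_H E[X_H] = 1814400 · p^{11} = 1814400 · 1977326743/285311670611 = 3587661642499200/285311670611.
Numerically: E[X] ≈ 12575.

E[X] = 1814400 · (7/11)^{11} = 3587661642499200/285311670611 ≈ 12575.


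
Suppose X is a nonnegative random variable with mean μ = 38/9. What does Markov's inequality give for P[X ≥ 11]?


μ = E[X] = 38/9, a = 11.
Markov: P[X ≥ 11] ≤ μ/a = (38/9)/11 = 38/99.
Numerically: ≈ 0.384.
(Since a = 11 > μ = 4.222, the bound 38/99 is < 1 and informative.)

P[X ≥ 11] ≤ 38/99 ≈ 0.384.


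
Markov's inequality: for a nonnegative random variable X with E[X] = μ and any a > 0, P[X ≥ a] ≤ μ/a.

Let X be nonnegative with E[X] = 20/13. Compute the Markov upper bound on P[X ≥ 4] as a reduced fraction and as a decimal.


μ = E[X] = 20/13, a = 4.
Markov: P[X ≥ 4] ≤ μ/a = (20/13)/4 = 5/13.
Numerically: ≈ 0.385.
(Since a = 4 > μ = 1.538, the bound 5/13 is < 1 and informative.)

P[X ≥ 4] ≤ 5/13 ≈ 0.385.


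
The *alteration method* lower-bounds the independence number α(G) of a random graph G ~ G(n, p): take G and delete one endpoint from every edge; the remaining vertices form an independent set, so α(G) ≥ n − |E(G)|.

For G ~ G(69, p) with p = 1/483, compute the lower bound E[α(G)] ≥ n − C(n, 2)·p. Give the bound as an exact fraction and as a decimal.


E[|E(G)|] = C(69, 2)·p = 2346 · (1/483) = 34/7.
E[α(G)] ≥ n − E[|E(G)|] = 69 − 34/7 = 449/7.
Numerically: ≈ 64.142857.
(This is only a lower bound; the true E[α(G)] may be larger.)

E[α(G)] ≥ 449/7 ≈ 64.142857.


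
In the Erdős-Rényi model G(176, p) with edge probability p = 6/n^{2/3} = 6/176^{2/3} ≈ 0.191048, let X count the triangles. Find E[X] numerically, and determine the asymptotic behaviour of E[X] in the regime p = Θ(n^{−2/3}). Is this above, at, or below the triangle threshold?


Number of potential triangles: C(176, 3) = 893200.
Each occurs with probability p³ ≈ (0.191048)³ ≈ 6.97314050e-03.
By linearity: E[X] = C(176, 3)·p³ ≈ 893200 · 6.97314050e-03 ≈ 6228.409091.
Since α = 2/3 < 1, p = c/n^{2/3} ≫ 1/n is above the triangle threshold p ~ 1/n. Asymptotically E[X] ~ (c³/6)·n^{3(1−α)} = (6³/6)·n^{1} → ∞; triangles are abundant w.h.p.

E[X] ≈ 6228.409091; in regime p = Θ(1/n^{2/3}) E[X] diverges (above the triangle threshold p ~ 1/n).


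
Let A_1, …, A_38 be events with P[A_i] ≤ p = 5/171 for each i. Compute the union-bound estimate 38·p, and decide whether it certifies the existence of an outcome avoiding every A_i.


Union bound: P[∪_{i=1}^{38} A_i] ≤ Σ_i P[A_i] ≤ 38·p = 38·(5/171) = 10/9.
Numerically: 10/9 ≈ 1.11111.
Is 10/9 < 1? NO.
Since the bound 10/9 is ≥ 1, the union bound is uninformative here; it does NOT by itself certify existence.

38·p = 10/9 ≈ 1.11111; existence NOT certified by the union bound.


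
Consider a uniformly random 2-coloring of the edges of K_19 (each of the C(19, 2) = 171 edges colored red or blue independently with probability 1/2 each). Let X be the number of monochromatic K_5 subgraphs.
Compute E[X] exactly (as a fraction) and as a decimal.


Let X = Σ_S X_S over the C(19, 5) = 11628 subsets S of size 5, where X_S = 1 if the K_5 on S is monochromatic.
For a fixed S, the K_5 on S has C(5, 2) = 10 edges. P[all 10 edges red] = (1/2)^10, and likewise for blue, so P[monochromatic] = 2·(1/2)^10 = 2^{1 − 10} = 1/512.
By linearity of expectation: E[X] = C(19, 5) · 2^{1 − 10} = 11628 · 1/512 = 2907/128.
Numerically: E[X] ≈ 22.7109.

E[X] = C(19,5)·2^(1−C(5,2)) = 2907/128 ≈ 22.7109.


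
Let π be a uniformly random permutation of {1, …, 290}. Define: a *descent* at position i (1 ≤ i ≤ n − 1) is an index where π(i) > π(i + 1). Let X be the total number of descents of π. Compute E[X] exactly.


Write X = Σ X_I over i = 1, …, 289, with X_I the indicator of one descent.
There are 289 indicators.
For each fixed i, the pair (π(i), π(i+1)) is a uniformly random ordered pair of distinct values from {1, …, 290}; by symmetry P[π(i) > π(i+1)] = 1/2.
By linearity: E[X] = 289 · (1/2) = (290 − 1) · (1/2) = 289/2 ≈ 144.50000.

E[X] = 289/2 = 144.50000.


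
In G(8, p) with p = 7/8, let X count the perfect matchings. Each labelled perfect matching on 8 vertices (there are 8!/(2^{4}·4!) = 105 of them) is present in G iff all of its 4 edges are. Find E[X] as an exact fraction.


K_8 has 8!/(2^{4}·4!) = 105 labelled perfect matchings.
For each such perfect matching H, let X_H = 1 if all 4 edges of H are present in G. Then P[X_H = 1] = p^{4} = (7/8)^{4} = 2401/4096.
Summing the indicators: E[X] = Σ_H E[X_H] = 105 · p^{4} = 105 · 2401/4096 = 252105/4096.
Numerically: E[X] ≈ 61.55.

E[X] = 105 · (7/8)^{4} = 252105/4096 ≈ 61.55.


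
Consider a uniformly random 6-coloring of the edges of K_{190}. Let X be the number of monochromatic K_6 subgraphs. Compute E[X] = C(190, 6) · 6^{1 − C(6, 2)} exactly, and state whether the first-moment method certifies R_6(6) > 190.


E[X] = C(190, 6) · 6^{1 − 15} = 60334683255 · 6^{−14} = 60334683255/78364164096.
As a reduced fraction: E[X] = 6703853695/8707129344 ≈ 0.769927.
Is E[X] < 1? YES.
Since E[X] < 1, there exists a 6-coloring of K_{190} with no monochromatic K_6; hence R_6(6) > 190.

E[X] = 6703853695/8707129344 ≈ 0.769927; E[X] < 1, so R_6(6) > 190.


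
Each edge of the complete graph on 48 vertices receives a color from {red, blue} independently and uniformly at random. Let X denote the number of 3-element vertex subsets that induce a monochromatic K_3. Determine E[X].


Let X = Σ_S X_S over the C(48, 3) = 17296 subsets S of size 3, where X_S = 1 if the K_3 on S is monochromatic.
For a fixed S, the K_3 on S has C(3, 2) = 3 edges. P[all 3 edges red] = (1/2)^3, and likewise for blue, so P[monochromatic] = 2·(1/2)^3 = 2^{1 − 3} = 1/4.
By linearity of expectation: E[X] = C(48, 3) · 2^{1 − 3} = 17296 · 1/4 = 4324.
Numerically: E[X] ≈ 4324.000000.

E[X] = C(48,3)·2^(1−C(3,2)) = 4324 ≈ 4324.000000.


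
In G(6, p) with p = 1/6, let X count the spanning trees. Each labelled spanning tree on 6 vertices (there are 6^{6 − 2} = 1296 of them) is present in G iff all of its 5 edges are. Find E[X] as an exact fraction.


K_6 has 6^{6 − 2} = 1296 labelled spanning trees.
For each such spanning tree H, let X_H = 1 if all 5 edges of H are present in G. Then P[X_H = 1] = p^{5} = (1/6)^{5} = 1/7776.
Summing the indicators: E[X] = Σ_H E[X_H] = 1296 · p^{5} = 1296 · 1/7776 = 1/6.
Numerically: E[X] ≈ 0.167.

E[X] = 1296 · (1/6)^{5} = 1/6 ≈ 0.167.


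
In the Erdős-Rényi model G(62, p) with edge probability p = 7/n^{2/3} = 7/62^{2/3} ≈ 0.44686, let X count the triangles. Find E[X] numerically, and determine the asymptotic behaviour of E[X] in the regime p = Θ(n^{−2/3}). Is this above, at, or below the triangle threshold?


Number of potential triangles: C(62, 3) = 37820.
Each occurs with probability p³ ≈ (0.44686)³ ≈ 8.9229969e-02.
By linearity: E[X] = C(62, 3)·p³ ≈ 37820 · 8.9229969e-02 ≈ 3374.67742.
Since α = 2/3 < 1, p = c/n^{2/3} ≫ 1/n is above the triangle threshold p ~ 1/n. Asymptotically E[X] ~ (c³/6)·n^{3(1−α)} = (7³/6)·n^{1} → ∞; triangles are abundant w.h.p.

E[X] ≈ 3374.67742; in regime p = Θ(1/n^{2/3}) E[X] diverges (above the triangle threshold p ~ 1/n).


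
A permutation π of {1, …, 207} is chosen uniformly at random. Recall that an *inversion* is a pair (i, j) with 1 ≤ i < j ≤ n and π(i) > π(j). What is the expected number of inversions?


Write X = Σ X_I over the C(207, 2) = 21321 pairs i < j, with X_I the indicator of one inversion.
There are 21321 indicators.
For each fixed pair i < j, the values π(i) and π(j) are two distinct elements of {1, …, 207} in uniformly random order; by symmetry P[π(i) > π(j)] = 1/2.
By linearity: E[X] = 21321 · (1/2) = C(207, 2) · (1/2) = 21321/2 = 21321/2 ≈ 10660.5000.

E[X] = 21321/2 = 10660.5000.


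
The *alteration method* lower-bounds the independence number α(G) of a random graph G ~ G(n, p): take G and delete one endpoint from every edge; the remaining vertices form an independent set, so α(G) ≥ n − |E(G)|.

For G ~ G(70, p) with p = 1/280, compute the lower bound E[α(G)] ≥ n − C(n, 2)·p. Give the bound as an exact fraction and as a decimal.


E[|E(G)|] = C(70, 2)·p = 2415 · (1/280) = 69/8.
E[α(G)] ≥ n − E[|E(G)|] = 70 − 69/8 = 491/8.
Numerically: ≈ 61.37500.
(This is only a lower bound; the true E[α(G)] may be larger.)

E[α(G)] ≥ 491/8 ≈ 61.37500.


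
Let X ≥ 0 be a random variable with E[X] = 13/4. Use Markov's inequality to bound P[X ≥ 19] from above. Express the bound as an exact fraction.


μ = E[X] = 13/4, a = 19.
Markov: P[X ≥ 19] ≤ μ/a = (13/4)/19 = 13/76.
Numerically: ≈ 0.1711.
(Since a = 19 > μ = 3.2500, the bound 13/76 is < 1 and informative.)

P[X ≥ 19] ≤ 13/76 ≈ 0.1711.


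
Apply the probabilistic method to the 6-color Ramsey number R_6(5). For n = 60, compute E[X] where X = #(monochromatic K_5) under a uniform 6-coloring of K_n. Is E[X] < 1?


E[X] = C(60, 5) · 6^{1 − 10} = 5461512 · 6^{−9} = 5461512/10077696.
As a reduced fraction: E[X] = 227563/419904 ≈ 0.54194.
Is E[X] < 1? YES.
Since E[X] < 1, there exists a 6-coloring of K_{60} with no monochromatic K_5; hence R_6(5) > 60.

E[X] = 227563/419904 ≈ 0.54194; E[X] < 1, so R_6(5) > 60.


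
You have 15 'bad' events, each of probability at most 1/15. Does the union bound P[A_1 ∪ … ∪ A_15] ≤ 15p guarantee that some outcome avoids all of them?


Union bound: P[∪_{i=1}^{15} A_i] ≤ Σ_i P[A_i] ≤ 15·p = 15·(1/15) = 1.
Numerically: 1 ≈ 1.000000.
Is 1 < 1? NO.
Since the bound 1 is ≥ 1, the union bound is uninformative here; it does NOT by itself certify existence.

15·p = 1 ≈ 1.000000; existence NOT certified by the union bound.


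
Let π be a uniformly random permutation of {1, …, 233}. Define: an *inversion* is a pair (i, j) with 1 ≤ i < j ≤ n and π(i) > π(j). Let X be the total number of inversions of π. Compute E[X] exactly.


Write X = Σ X_I over the C(233, 2) = 27028 pairs i < j, with X_I the indicator of one inversion.
There are 27028 indicators.
For each fixed pair i < j, the values π(i) and π(j) are two distinct elements of {1, …, 233} in uniformly random order; by symmetry P[π(i) > π(j)] = 1/2.
By linearity: E[X] = 27028 · (1/2) = C(233, 2) · (1/2) = 27028/2 = 13514 ≈ 13514.000000.

E[X] = 13514 = 13514.000000.


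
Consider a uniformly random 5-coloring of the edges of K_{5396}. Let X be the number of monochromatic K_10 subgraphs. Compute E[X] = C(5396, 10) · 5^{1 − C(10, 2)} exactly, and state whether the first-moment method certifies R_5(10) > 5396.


E[X] = C(5396, 10) · 5^{1 − 45} = 5719162629614115244962800316916 · 5^{−44} = 5719162629614115244962800316916/5684341886080801486968994140625.
As a reduced fraction: E[X] = 5719162629614115244962800316916/5684341886080801486968994140625 ≈ 1.0061257.
Is E[X] < 1? NO.
Since E[X] ≥ 1, the first-moment bound is inconclusive at n = 5396; it does NOT by itself certify R_5(10) > 5396.

E[X] = 5719162629614115244962800316916/5684341886080801486968994140625 ≈ 1.0061257; E[X] ≥ 1; first-moment method inconclusive here.


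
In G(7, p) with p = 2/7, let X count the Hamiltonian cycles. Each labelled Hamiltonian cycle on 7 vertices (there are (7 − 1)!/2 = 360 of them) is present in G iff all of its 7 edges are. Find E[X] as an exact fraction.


K_7 has (7 − 1)!/2 = 360 labelled Hamiltonian cycles.
For each such Hamiltonian cycle H, let X_H = 1 if all 7 edges of H are present in G. Then P[X_H = 1] = p^{7} = (2/7)^{7} = 128/823543.
By linearity of expectation: E[X] = Σ_H E[X_H] = 360 · p^{7} = 360 · 128/823543 = 46080/823543.
Numerically: E[X] ≈ 0.0559534.

E[X] = 360 · (2/7)^{7} = 46080/823543 ≈ 0.0559534.


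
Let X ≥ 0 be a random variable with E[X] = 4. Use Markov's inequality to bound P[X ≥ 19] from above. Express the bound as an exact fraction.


μ = E[X] = 4, a = 19.
Markov: P[X ≥ 19] ≤ μ/a = (4)/19 = 4/19.
Numerically: ≈ 0.210526.
(Since a = 19 > μ = 4.000000, the bound 4/19 is < 1 and informative.)

P[X ≥ 19] ≤ 4/19 ≈ 0.210526.


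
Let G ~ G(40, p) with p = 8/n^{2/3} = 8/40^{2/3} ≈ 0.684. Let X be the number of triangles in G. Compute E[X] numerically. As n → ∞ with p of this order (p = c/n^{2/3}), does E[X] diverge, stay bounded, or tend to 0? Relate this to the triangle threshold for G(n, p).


Number of potential triangles: C(40, 3) = 9880.
Each occurs with probability p³ ≈ (0.684)³ ≈ 3.20000e-01.
By linearity: E[X] = C(40, 3)·p³ ≈ 9880 · 3.20000e-01 ≈ 3161.600.
Since α = 2/3 < 1, p = c/n^{2/3} ≫ 1/n is above the triangle threshold p ~ 1/n. Asymptotically E[X] ~ (c³/6)·n^{3(1−α)} = (8³/6)·n^{1} → ∞; triangles are abundant w.h.p.

E[X] ≈ 3161.600; in regime p = Θ(1/n^{2/3}) E[X] diverges (above the triangle threshold p ~ 1/n).


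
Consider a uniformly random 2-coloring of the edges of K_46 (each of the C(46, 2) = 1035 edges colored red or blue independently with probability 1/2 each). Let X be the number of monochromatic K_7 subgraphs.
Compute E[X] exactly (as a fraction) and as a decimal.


Let X = Σ_S X_S over the C(46, 7) = 53524680 subsets S of size 7, where X_S = 1 if the K_7 on S is monochromatic.
For a fixed S, the K_7 on S has C(7, 2) = 21 edges. P[all 21 edges red] = (1/2)^21, and likewise for blue, so P[monochromatic] = 2·(1/2)^21 = 2^{1 − 21} = 1/1048576.
By linearity of expectation: E[X] = C(46, 7) · 2^{1 − 21} = 53524680 · 1/1048576 = 6690585/131072.
Numerically: E[X] ≈ 51.04511.

E[X] = C(46,7)·2^(1−C(7,2)) = 6690585/131072 ≈ 51.04511.


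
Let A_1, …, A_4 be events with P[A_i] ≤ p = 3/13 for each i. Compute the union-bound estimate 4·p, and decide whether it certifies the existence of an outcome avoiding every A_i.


Union bound: P[∪_{i=1}^{4} A_i] ≤ Σ_i P[A_i] ≤ 4·p = 4·(3/13) = 12/13.
Numerically: 12/13 ≈ 0.9231.
Is 12/13 < 1? YES.
Since P[∪ A_i] ≤ 12/13 < 1, the complement has P[∩ A_i^c] ≥ 1 − 12/13 = 1/13 > 0, so some outcome avoids every A_i.

4·p = 12/13 ≈ 0.9231; existence CERTIFIED by the union bound.


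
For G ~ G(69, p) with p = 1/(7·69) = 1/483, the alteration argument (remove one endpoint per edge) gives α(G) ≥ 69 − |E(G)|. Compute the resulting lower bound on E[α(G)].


E[|E(G)|] = C(69, 2)·p = 2346 · (1/483) = 34/7.
E[α(G)] ≥ n − E[|E(G)|] = 69 − 34/7 = 449/7.
Numerically: ≈ 64.143.
(This is only a lower bound; the true E[α(G)] may be larger.)

E[α(G)] ≥ 449/7 ≈ 64.143.


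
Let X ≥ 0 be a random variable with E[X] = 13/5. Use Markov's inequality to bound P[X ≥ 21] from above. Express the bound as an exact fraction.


μ = E[X] = 13/5, a = 21.
Markov: P[X ≥ 21] ≤ μ/a = (13/5)/21 = 13/105.
Numerically: ≈ 0.12381.
(Since a = 21 > μ = 2.60000, the bound 13/105 is < 1 and informative.)

P[X ≥ 21] ≤ 13/105 ≈ 0.12381.


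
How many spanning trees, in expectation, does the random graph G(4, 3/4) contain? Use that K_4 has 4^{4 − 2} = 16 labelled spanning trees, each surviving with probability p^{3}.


K_4 has 4^{4 − 2} = 16 labelled spanning trees.
For each such spanning tree H, let X_H = 1 if all 3 edges of H are present in G. Then P[X_H = 1] = p^{3} = (3/4)^{3} = 27/64.
Summing the indicators: E[X] = Σ_H E[X_H] = 16 · p^{3} = 16 · 27/64 = 27/4.
Numerically: E[X] ≈ 6.75.

E[X] = 16 · (3/4)^{3} = 27/4 ≈ 6.75.


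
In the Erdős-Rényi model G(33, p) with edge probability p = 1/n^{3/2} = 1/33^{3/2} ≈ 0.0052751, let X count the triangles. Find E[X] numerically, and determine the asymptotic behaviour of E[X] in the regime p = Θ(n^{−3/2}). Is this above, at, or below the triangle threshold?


Number of potential triangles: C(33, 3) = 5456.
Each occurs with probability p³ ≈ (0.0052751)³ ≈ 1.4678689e-07.
By linearity: E[X] = C(33, 3)·p³ ≈ 5456 · 1.4678689e-07 ≈ 0.00080.
Since α = 3/2 > 1, p = c/n^{3/2} = o(1/n) is below the triangle threshold p ~ 1/n. Asymptotically E[X] ~ (c³/6)·n^{3(1−α)} = (1³/6)·n^{-1.5} → 0, so by Markov's inequality G has no triangles w.h.p.

E[X] ≈ 0.00080; in regime p = Θ(1/n^{3/2}) E[X] tends to 0 (below the triangle threshold p ~ 1/n).


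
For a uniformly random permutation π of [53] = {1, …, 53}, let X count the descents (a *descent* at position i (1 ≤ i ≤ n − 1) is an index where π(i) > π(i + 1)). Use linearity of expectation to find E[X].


Write X = Σ X_I over i = 1, …, 52, with X_I the indicator of one descent.
There are 52 indicators.
For each fixed i, the pair (π(i), π(i+1)) is a uniformly random ordered pair of distinct values from {1, …, 53}; by symmetry P[π(i) > π(i+1)] = 1/2.
By linearity: E[X] = 52 · (1/2) = (53 − 1) · (1/2) = 26 ≈ 26.000000.

E[X] = 26 = 26.000000.


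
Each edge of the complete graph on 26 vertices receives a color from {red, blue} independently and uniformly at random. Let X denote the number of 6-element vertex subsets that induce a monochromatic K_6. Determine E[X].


Let X = Σ_S X_S over the C(26, 6) = 230230 subsets S of size 6, where X_S = 1 if the K_6 on S is monochromatic.
For a fixed S, the K_6 on S has C(6, 2) = 15 edges. P[all 15 edges red] = (1/2)^15, and likewise for blue, so P[monochromatic] = 2·(1/2)^15 = 2^{1 − 15} = 1/16384.
Summing: E[X] = C(26, 6) · 2^{1 − 15} = 230230 · 1/16384 = 115115/8192.
Numerically: E[X] ≈ 14.052124.

E[X] = C(26,6)·2^(1−C(6,2)) = 115115/8192 ≈ 14.052124.


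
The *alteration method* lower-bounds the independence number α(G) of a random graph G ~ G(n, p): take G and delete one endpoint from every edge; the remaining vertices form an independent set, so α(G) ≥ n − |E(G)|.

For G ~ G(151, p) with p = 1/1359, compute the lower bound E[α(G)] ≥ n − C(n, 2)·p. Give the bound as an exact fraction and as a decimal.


E[|E(G)|] = C(151, 2)·p = 11325 · (1/1359) = 25/3.
E[α(G)] ≥ n − E[|E(G)|] = 151 − 25/3 = 428/3.
Numerically: ≈ 142.66667.
(This is only a lower bound; the true E[α(G)] may be larger.)

E[α(G)] ≥ 428/3 ≈ 142.66667.


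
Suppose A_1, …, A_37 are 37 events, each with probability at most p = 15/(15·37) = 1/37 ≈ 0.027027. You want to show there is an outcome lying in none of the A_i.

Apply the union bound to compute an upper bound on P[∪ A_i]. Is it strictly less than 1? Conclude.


Union bound: P[∪_{i=1}^{37} A_i] ≤ Σ_i P[A_i] ≤ 37·p = 37·(1/37) = 1.
Numerically: 1 ≈ 1.000000.
Is 1 < 1? NO.
Since the bound 1 is ≥ 1, the union bound is uninformative here; it does NOT by itself certify existence.

37·p = 1 ≈ 1.000000; existence NOT certified by the union bound.


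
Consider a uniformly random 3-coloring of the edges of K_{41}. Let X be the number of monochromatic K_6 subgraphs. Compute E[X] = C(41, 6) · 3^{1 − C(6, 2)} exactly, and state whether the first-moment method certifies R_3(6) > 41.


E[X] = C(41, 6) · 3^{1 − 15} = 4496388 · 3^{−14} = 4496388/4782969.
As a reduced fraction: E[X] = 1498796/1594323 ≈ 0.9400830.
Is E[X] < 1? YES.
Since E[X] < 1, there exists a 3-coloring of K_{41} with no monochromatic K_6; hence R_3(6) > 41.

E[X] = 1498796/1594323 ≈ 0.9400830; E[X] < 1, so R_3(6) > 41.


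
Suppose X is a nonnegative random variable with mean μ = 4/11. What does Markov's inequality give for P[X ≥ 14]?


μ = E[X] = 4/11, a = 14.
Markov: P[X ≥ 14] ≤ μ/a = (4/11)/14 = 2/77.
Numerically: ≈ 0.025974.
(Since a = 14 > μ = 0.363636, the bound 2/77 is < 1 and informative.)

P[X ≥ 14] ≤ 2/77 ≈ 0.025974.


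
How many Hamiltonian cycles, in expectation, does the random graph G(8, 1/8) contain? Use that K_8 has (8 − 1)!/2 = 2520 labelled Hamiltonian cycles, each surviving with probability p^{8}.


K_8 has (8 − 1)!/2 = 2520 labelled Hamiltonian cycles.
For each such Hamiltonian cycle H, let X_H = 1 if all 8 edges of H are present in G. Then P[X_H = 1] = p^{8} = (1/8)^{8} = 1/16777216.
By linearity: E[X] = Σ_H E[X_H] = 2520 · p^{8} = 2520 · 1/16777216 = 315/2097152.
Numerically: E[X] ≈ 0.000150204.

E[X] = 2520 · (1/8)^{8} = 315/2097152 ≈ 0.000150204.


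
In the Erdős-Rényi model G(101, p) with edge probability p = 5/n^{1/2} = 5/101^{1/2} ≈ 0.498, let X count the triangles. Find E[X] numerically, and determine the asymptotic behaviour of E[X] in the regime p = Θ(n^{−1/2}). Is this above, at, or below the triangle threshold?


Number of potential triangles: C(101, 3) = 166650.
Each occurs with probability p³ ≈ (0.498)³ ≈ 1.23148e-01.
By linearity: E[X] = C(101, 3)·p³ ≈ 166650 · 1.23148e-01 ≈ 20522.642.
Since α = 1/2 < 1, p = c/n^{1/2} ≫ 1/n is above the triangle threshold p ~ 1/n. Asymptotically E[X] ~ (c³/6)·n^{3(1−α)} = (5³/6)·n^{1.5} → ∞; triangles are abundant w.h.p.

E[X] ≈ 20522.642; in regime p = Θ(1/n^{1/2}) E[X] diverges (above the triangle threshold p ~ 1/n).


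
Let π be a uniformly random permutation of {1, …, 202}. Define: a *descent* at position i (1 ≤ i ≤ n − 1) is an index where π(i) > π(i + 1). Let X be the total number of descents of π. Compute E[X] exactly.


Write X = Σ X_I over i = 1, …, 201, with X_I the indicator of one descent.
There are 201 indicators.
For each fixed i, the pair (π(i), π(i+1)) is a uniformly random ordered pair of distinct values from {1, …, 202}; by symmetry P[π(i) > π(i+1)] = 1/2.
By linearity: E[X] = 201 · (1/2) = (202 − 1) · (1/2) = 201/2 ≈ 100.5000.

E[X] = 201/2 = 100.5000.


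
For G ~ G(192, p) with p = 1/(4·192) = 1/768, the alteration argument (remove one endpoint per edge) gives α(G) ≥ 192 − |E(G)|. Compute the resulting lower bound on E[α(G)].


E[|E(G)|] = C(192, 2)·p = 18336 · (1/768) = 191/8.
E[α(G)] ≥ n − E[|E(G)|] = 192 − 191/8 = 1345/8.
Numerically: ≈ 168.12500.
(This is only a lower bound; the true E[α(G)] may be larger.)

E[α(G)] ≥ 1345/8 ≈ 168.12500.


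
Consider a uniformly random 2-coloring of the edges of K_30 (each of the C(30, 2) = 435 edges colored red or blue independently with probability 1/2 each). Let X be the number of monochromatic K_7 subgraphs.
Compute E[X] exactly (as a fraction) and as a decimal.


Let X = Σ_S X_S over the C(30, 7) = 2035800 subsets S of size 7, where X_S = 1 if the K_7 on S is monochromatic.
For a fixed S, the K_7 on S has C(7, 2) = 21 edges. P[all 21 edges red] = (1/2)^21, and likewise for blue, so P[monochromatic] = 2·(1/2)^21 = 2^{1 − 21} = 1/1048576.
By linearity of expectation: E[X] = C(30, 7) · 2^{1 − 21} = 2035800 · 1/1048576 = 254475/131072.
Numerically: E[X] ≈ 1.941.

E[X] = C(30,7)·2^(1−C(7,2)) = 254475/131072 ≈ 1.941.


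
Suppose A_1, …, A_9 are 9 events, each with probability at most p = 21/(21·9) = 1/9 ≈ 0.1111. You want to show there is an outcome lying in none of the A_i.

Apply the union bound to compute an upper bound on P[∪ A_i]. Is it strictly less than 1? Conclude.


Union bound: P[∪_{i=1}^{9} A_i] ≤ Σ_i P[A_i] ≤ 9·p = 9·(1/9) = 1.
Numerically: 1 ≈ 1.0000.
Is 1 < 1? NO.
Since the bound 1 is ≥ 1, the union bound is uninformative here; it does NOT by itself certify existence.

9·p = 1 ≈ 1.0000; existence NOT certified by the union bound.


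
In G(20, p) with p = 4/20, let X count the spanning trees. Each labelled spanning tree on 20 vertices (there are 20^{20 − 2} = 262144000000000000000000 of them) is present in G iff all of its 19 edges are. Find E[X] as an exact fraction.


K_20 has 20^{20 − 2} = 262144000000000000000000 labelled spanning trees.
For each such spanning tree H, let X_H = 1 if all 19 edges of H are present in G. Then P[X_H = 1] = p^{19} = (1/5)^{19} = 1/19073486328125.
By linearity of expectation: E[X] = Σ_H E[X_H] = 262144000000000000000000 · p^{19} = 262144000000000000000000 · 1/19073486328125 = 68719476736/5.
Numerically: E[X] ≈ 1.37e+10.

E[X] = 262144000000000000000000 · (1/5)^{19} = 68719476736/5 ≈ 1.37e+10.


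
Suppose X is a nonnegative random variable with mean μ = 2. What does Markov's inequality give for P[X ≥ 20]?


μ = E[X] = 2, a = 20.
Markov: P[X ≥ 20] ≤ μ/a = (2)/20 = 1/10.
Numerically: ≈ 0.100.
(Since a = 20 > μ = 2.000, the bound 1/10 is < 1 and informative.)

P[X ≥ 20] ≤ 1/10 ≈ 0.100.


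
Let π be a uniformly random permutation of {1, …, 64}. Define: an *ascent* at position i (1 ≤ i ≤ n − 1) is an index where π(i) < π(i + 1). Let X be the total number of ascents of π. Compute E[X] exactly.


Write X = Σ X_I over i = 1, …, 63, with X_I the indicator of one ascent.
There are 63 indicators.
For each fixed i, the pair (π(i), π(i+1)) is a uniformly random ordered pair of distinct values from {1, …, 64}; by symmetry P[π(i) < π(i+1)] = 1/2.
By linearity: E[X] = 63 · (1/2) = (64 − 1) · (1/2) = 63/2 ≈ 31.500.

E[X] = 63/2 = 31.500.


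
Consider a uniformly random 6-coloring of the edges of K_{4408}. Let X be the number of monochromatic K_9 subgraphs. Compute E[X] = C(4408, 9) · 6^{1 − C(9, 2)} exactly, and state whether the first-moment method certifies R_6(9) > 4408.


E[X] = C(4408, 9) · 6^{1 − 36} = 1717362945146264156457459600 · 6^{−35} = 1717362945146264156457459600/1719070799748422591028658176.
As a reduced fraction: E[X] = 35778394690547169926197075/35813974994758803979763712 ≈ 0.9990.
Is E[X] < 1? YES.
Since E[X] < 1, there exists a 6-coloring of K_{4408} with no monochromatic K_9; hence R_6(9) > 4408.

E[X] = 35778394690547169926197075/35813974994758803979763712 ≈ 0.9990; E[X] < 1, so R_6(9) > 4408.


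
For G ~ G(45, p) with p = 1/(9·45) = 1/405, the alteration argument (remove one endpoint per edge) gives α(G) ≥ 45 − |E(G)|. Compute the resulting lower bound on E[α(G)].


E[|E(G)|] = C(45, 2)·p = 990 · (1/405) = 22/9.
E[α(G)] ≥ n − E[|E(G)|] = 45 − 22/9 = 383/9.
Numerically: ≈ 42.556.
(This is only a lower bound; the true E[α(G)] may be larger.)

E[α(G)] ≥ 383/9 ≈ 42.556.


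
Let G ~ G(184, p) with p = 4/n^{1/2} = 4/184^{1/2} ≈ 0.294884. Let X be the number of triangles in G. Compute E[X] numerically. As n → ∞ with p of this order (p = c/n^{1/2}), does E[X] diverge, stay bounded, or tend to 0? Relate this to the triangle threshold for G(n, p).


Number of potential triangles: C(184, 3) = 1021384.
Each occurs with probability p³ ≈ (0.294884)³ ≈ 2.56420793e-02.
By linearity: E[X] = C(184, 3)·p³ ≈ 1021384 · 2.56420793e-02 ≈ 26190.409556.
Since α = 1/2 < 1, p = c/n^{1/2} ≫ 1/n is above the triangle threshold p ~ 1/n. Asymptotically E[X] ~ (c³/6)·n^{3(1−α)} = (4³/6)·n^{1.5} → ∞; triangles are abundant w.h.p.

E[X] ≈ 26190.409556; in regime p = Θ(1/n^{1/2}) E[X] diverges (above the triangle threshold p ~ 1/n).


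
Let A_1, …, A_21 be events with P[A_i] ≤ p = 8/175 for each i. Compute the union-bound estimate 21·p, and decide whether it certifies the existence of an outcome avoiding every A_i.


Union bound: P[∪_{i=1}^{21} A_i] ≤ Σ_i P[A_i] ≤ 21·p = 21·(8/175) = 24/25.
Numerically: 24/25 ≈ 0.96000.
Is 24/25 < 1? YES.
Since P[∪ A_i] ≤ 24/25 < 1, the complement has P[∩ A_i^c] ≥ 1 − 24/25 = 1/25 > 0, so some outcome avoids every A_i.

21·p = 24/25 ≈ 0.96000; existence CERTIFIED by the union bound.
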